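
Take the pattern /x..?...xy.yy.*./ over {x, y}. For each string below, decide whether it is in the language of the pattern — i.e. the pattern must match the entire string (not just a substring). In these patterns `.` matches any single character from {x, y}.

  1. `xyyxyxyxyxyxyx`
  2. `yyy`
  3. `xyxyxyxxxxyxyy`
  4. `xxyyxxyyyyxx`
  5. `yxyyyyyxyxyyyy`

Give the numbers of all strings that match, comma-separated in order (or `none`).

4

1 → no match
2 → no match — must start with `x`
3 → no match
4 → match
5 → no match — must start with `x`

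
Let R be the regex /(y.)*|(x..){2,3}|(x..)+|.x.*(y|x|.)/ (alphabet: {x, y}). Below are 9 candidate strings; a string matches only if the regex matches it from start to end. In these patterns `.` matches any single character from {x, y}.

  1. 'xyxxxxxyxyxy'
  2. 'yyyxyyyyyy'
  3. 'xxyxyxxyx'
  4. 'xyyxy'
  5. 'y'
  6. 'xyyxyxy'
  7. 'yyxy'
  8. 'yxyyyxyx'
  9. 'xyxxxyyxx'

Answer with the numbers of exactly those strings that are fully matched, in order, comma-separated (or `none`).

2, 3, 8

1 → no match
2 → match
3 → match
4 → no match
5 → no match
6 → no match
7 → no match
8 → match
9 → no match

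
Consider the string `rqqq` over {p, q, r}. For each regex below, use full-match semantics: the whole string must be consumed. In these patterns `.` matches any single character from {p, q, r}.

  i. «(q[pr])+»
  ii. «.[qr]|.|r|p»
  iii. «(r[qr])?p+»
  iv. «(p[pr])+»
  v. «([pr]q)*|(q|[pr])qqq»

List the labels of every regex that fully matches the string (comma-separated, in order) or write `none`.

v

i → no match — must start with `q`
ii → no match
iii → no match — must end with `p`
iv → no match — must start with `p`
v → match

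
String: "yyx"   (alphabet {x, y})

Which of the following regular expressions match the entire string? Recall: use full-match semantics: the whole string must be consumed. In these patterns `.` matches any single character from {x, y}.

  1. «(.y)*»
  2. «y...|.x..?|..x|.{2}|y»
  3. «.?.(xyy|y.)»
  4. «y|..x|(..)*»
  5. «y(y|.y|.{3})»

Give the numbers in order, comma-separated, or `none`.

1 → no match
2 → match
3 → match
4 → match
5 → no match

2, 3, 4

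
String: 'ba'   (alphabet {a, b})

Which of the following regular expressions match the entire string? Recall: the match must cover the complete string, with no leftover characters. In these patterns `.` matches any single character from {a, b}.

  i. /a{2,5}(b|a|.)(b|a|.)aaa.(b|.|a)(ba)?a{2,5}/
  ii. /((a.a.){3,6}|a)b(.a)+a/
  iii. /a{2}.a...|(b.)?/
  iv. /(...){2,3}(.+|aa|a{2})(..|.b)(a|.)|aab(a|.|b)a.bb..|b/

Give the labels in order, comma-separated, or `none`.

i → no match — must start with 'a'
ii → no match — must start with 'a'
iii → match
iv → no match

iii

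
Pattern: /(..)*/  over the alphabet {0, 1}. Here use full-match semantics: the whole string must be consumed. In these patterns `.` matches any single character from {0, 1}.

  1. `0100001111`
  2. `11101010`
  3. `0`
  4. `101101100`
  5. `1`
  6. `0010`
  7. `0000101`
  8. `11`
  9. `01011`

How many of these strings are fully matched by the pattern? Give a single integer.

1 → match
2 → match
3 → no match
4 → no match
5 → no match
6 → match
7 → no match
8 → match
9 → no match
Total matched: 4

4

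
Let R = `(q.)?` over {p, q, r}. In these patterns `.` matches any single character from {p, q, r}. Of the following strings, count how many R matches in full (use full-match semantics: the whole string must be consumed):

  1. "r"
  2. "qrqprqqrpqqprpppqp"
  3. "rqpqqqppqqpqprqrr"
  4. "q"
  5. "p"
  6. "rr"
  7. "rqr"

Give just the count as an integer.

1. "r" → no match
2 → no match
3 → no match
4. "q" → no match
5. "p" → no match
6. "rr" → no match
7. "rqr" → no match
Total matched: 0

0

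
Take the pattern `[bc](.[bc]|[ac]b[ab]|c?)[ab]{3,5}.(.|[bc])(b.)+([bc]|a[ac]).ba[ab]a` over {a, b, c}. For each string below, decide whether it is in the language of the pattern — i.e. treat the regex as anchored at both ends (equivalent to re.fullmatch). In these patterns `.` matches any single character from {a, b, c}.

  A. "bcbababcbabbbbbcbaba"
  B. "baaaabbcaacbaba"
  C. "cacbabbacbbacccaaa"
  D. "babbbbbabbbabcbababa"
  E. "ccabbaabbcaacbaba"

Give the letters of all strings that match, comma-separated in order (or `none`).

A, B, D, E

A → match
B → match
C → no match
D → match
E → match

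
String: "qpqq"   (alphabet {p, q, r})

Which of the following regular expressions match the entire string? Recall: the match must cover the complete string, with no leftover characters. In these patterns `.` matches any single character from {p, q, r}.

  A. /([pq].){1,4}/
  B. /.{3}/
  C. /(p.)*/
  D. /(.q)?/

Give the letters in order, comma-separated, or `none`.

A

A → match
B → no match
C → no match
D → no match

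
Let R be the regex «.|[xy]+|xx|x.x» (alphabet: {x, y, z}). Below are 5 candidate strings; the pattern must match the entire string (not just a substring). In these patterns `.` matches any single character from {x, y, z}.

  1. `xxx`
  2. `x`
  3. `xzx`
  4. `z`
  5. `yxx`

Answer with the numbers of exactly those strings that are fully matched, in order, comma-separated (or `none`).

1, 2, 3, 4, 5

1 → match
2 → match
3 → match
4 → match
5 → match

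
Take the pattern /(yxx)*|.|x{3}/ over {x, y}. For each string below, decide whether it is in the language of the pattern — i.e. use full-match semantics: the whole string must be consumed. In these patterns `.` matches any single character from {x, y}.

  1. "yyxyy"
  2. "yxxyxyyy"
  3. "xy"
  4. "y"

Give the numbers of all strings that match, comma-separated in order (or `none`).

1 → no match
2 → no match
3 → no match
4 → match

4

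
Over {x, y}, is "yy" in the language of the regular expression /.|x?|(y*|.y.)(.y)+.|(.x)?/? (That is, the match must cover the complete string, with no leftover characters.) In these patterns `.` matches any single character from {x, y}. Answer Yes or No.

No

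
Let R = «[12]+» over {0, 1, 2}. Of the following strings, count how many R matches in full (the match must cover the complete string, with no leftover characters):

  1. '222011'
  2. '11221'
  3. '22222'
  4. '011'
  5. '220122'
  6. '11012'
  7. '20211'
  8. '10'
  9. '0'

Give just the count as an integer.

2

1 → no match
2 → match
3 → match
4 → no match
5 → no match
6 → no match
7 → no match
8 → no match
9 → no match
Total matched: 2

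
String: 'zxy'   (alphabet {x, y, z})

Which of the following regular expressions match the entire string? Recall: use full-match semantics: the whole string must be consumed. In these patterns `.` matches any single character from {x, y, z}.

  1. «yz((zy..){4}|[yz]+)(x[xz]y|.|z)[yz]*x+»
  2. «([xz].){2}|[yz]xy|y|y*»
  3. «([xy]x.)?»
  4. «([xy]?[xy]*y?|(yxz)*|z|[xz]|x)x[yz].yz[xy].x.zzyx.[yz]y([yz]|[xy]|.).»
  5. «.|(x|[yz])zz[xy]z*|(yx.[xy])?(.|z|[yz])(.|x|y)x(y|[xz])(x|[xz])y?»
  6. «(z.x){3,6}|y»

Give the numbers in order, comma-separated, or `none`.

2

1 → no match — must start with 'yz'
2 → match
3 → no match
4 → no match
5 → no match
6 → no match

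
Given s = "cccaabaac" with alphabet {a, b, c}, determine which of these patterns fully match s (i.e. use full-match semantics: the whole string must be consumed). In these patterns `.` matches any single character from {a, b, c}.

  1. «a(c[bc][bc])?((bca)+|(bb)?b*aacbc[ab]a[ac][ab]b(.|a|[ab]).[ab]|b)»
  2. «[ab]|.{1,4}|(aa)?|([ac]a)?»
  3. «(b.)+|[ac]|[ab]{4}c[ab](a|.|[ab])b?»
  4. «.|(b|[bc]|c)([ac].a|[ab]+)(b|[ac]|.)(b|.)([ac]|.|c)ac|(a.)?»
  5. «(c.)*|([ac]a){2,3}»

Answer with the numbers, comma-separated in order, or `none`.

1 → no match — must start with "a"
2 → no match
3 → no match
4 → match
5 → no match

4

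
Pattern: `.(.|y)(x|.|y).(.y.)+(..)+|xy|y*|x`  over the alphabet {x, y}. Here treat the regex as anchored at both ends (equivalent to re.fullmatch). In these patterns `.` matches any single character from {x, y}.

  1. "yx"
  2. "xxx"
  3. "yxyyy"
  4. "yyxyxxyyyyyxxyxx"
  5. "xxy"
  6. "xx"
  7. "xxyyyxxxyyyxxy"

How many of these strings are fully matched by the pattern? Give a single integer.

1. "yx" → no match
2. "xxx" → no match
3. "yxyyy" → no match
4 → no match
5. "xxy" → no match
6. "xx" → no match
7 → no match
Total matched: 0

0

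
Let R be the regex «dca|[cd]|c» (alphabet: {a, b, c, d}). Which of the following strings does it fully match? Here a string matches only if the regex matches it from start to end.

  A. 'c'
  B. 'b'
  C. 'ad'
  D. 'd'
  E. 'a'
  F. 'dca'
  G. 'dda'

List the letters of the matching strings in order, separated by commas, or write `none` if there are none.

A, D, F

A → match
B → no match
C → no match
D → match
E → no match
F → match
G → no match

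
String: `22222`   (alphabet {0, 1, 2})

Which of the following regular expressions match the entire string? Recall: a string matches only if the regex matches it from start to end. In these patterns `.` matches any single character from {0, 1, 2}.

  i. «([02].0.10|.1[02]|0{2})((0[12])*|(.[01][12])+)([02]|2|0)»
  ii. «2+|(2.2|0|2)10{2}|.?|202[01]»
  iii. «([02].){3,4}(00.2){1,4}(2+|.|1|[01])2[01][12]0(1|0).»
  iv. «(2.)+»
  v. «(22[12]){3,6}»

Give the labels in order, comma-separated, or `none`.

ii

i → no match
ii → match
iii → no match
iv → no match
v → no match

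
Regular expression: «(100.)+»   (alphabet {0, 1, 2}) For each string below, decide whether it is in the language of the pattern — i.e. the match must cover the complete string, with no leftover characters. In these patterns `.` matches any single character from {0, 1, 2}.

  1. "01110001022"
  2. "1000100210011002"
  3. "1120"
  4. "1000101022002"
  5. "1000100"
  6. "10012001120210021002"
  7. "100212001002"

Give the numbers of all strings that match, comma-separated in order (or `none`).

1 → no match — must start with "100"
2 → match
3 → no match — must start with "100"
4 → no match
5 → no match
6 → no match
7 → no match

2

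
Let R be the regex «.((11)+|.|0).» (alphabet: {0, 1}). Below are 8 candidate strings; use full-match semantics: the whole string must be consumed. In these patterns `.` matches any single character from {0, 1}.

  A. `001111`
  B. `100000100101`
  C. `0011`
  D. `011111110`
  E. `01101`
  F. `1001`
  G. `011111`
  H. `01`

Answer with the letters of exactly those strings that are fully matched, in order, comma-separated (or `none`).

A → no match
B → no match
C → no match
D → no match
E → no match
F → no match
G → match
H → no match

G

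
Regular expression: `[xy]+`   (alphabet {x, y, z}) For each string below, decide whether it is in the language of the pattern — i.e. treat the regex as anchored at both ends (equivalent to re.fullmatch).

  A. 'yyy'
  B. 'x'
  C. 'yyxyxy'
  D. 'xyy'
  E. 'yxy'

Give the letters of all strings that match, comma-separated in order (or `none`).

A, B, C, D, E

A → match
B → match
C → match
D → match
E → match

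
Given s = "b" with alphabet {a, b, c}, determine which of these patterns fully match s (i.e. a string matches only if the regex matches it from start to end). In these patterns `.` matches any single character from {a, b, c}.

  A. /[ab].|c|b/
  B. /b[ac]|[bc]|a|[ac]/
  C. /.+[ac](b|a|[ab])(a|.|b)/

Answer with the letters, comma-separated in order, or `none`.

A, B

A → match
B → match
C → no match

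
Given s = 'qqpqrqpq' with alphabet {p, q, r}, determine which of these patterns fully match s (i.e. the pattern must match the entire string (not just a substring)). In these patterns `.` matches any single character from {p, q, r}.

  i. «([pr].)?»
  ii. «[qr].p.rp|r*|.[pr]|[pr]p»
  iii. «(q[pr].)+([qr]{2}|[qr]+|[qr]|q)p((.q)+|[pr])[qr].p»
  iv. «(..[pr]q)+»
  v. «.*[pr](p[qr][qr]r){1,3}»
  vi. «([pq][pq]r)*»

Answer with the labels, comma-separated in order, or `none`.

iv

i → no match
ii → no match
iii → no match — must end with 'p'
iv → match
v → no match — must end with 'r'
vi → no match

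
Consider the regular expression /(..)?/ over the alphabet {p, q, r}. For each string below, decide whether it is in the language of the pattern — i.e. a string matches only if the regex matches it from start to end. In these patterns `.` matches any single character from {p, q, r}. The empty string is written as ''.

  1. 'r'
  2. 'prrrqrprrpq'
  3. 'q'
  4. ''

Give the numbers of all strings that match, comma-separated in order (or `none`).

4

1. 'r' → no match
2. 'prrrqrprrpq' → no match
3. 'q' → no match
4. '' → match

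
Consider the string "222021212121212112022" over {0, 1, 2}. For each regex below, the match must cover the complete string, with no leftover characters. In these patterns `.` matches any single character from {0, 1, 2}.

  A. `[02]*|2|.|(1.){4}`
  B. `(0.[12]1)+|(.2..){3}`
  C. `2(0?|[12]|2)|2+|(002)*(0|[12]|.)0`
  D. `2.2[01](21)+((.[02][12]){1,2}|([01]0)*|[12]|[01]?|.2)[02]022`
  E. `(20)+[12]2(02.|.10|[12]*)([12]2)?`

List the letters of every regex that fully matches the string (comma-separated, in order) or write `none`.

D

A → no match
B → no match
C → no match
D → match
E → no match — must start with "20"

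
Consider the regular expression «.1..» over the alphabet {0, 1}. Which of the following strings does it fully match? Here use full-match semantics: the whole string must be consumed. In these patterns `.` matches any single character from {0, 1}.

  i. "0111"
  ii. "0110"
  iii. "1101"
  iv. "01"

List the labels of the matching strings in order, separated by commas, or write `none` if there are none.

i. "0111" → match
ii. "0110" → match
iii. "1101" → match
iv. "01" → no match

i, ii, iii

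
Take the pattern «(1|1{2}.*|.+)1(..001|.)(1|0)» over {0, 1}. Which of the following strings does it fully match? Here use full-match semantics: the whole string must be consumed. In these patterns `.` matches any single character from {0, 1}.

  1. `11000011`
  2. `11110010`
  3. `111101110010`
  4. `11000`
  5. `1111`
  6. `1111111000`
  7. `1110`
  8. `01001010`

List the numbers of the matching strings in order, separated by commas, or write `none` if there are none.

1. `11000011` → match
2. `11110010` → match
3. `111101110010` → match
4. `11000` → no match
5. `1111` → match
6. `1111111000` → no match
7. `1110` → match
8. `01001010` → no match

1, 2, 3, 5, 7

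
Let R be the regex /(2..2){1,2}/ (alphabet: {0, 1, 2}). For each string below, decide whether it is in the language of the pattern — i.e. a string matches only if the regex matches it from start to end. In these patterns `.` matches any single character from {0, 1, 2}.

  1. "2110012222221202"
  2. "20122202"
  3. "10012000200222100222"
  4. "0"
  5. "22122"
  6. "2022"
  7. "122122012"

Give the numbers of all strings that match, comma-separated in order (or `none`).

2, 6

1 → no match
2 → match
3 → no match — must start with "2"
4 → no match — must start with "2"
5 → no match
6 → match
7 → no match — must start with "2"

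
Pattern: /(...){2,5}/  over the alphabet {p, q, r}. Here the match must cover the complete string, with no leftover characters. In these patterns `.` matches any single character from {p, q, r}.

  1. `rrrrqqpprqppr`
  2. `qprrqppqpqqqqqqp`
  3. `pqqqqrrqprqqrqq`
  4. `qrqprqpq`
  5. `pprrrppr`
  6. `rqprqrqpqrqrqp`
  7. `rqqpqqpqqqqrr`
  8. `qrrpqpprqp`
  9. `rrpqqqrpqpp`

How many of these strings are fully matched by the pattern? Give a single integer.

1

1 → no match
2 → no match
3 → match
4 → no match
5 → no match
6 → no match
7 → no match
8 → no match
9 → no match
Total matched: 1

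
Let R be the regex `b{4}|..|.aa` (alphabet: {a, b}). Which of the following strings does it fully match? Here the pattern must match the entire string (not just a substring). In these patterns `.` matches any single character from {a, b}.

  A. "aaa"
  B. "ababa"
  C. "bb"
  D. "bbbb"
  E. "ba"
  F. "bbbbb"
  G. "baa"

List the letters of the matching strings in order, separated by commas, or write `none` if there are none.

A, C, D, E, G

A → match
B → no match
C → match
D → match
E → match
F → no match
G → match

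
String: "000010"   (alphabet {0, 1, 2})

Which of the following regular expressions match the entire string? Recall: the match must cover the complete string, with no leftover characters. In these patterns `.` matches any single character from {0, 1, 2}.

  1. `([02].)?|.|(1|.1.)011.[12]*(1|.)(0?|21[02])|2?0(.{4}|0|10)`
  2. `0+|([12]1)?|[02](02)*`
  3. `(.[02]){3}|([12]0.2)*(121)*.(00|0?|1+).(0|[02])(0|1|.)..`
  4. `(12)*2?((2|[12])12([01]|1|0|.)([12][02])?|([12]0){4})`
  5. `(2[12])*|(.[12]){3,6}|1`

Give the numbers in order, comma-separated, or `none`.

3

1 → no match
2 → no match
3 → match
4 → no match
5 → no match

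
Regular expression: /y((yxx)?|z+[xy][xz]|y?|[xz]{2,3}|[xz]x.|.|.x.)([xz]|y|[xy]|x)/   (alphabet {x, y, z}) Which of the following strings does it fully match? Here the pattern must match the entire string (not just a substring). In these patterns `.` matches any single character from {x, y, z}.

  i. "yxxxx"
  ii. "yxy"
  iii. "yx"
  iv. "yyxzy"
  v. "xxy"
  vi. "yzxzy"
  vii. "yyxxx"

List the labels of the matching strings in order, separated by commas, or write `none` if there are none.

i, ii, iii, iv, vi, vii

i → match
ii → match
iii → match
iv → match
v → no match — must start with "y"
vi → match
vii → match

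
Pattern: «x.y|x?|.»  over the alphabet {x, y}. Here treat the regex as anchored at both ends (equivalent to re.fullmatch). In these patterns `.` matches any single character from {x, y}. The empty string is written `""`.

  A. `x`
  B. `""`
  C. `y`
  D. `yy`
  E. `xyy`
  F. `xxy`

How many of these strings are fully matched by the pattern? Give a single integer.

A → match
B → match
C → match
D → no match
E → match
F → match
Total matched: 5

5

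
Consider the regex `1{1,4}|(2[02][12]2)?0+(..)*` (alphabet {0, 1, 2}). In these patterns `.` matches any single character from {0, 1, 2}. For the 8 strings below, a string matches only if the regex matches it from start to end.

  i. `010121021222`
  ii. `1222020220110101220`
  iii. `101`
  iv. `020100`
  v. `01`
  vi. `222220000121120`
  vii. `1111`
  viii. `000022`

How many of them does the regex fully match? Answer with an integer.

i. `010121021222` → no match
ii → no match
iii. `101` → no match
iv. `020100` → no match
v. `01` → no match
vi → no match
vii. `1111` → match
viii. `000022` → match
Total matched: 2

2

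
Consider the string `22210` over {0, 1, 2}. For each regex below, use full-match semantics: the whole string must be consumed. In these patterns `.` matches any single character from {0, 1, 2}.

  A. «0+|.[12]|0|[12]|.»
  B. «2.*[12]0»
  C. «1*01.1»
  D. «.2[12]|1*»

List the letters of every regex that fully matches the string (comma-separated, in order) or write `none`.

A → no match
B → match
C → no match — must end with `1`
D → no match

B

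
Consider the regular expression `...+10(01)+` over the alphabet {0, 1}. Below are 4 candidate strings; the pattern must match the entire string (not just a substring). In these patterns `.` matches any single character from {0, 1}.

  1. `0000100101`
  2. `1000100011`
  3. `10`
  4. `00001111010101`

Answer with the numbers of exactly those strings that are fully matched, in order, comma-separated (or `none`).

1

1 → match
2 → no match — must end with `01`
3 → no match — must end with `01`
4 → no match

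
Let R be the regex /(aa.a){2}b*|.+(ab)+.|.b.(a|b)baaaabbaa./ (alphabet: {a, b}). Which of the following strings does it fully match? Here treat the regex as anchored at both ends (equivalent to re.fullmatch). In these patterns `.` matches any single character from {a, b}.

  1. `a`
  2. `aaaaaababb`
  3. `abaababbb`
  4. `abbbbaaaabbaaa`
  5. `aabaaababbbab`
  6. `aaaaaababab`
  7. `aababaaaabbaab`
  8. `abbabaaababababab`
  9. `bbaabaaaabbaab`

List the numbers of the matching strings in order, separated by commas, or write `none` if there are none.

1 → no match
2 → match
3 → no match
4 → match
5 → no match
6 → no match
7 → no match
8 → no match
9 → match

2, 4, 9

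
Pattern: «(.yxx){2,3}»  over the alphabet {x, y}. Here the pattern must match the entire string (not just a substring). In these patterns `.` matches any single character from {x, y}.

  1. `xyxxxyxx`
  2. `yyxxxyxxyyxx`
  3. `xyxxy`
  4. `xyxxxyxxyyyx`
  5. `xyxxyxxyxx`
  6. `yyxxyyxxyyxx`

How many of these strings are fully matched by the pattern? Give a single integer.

3

1 → match
2 → match
3 → no match — must end with `yxx`
4 → no match — must end with `yxx`
5 → no match
6 → match
Total matched: 3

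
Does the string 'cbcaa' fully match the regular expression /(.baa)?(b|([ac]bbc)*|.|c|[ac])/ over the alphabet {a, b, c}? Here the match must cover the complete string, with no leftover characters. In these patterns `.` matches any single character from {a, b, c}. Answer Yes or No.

No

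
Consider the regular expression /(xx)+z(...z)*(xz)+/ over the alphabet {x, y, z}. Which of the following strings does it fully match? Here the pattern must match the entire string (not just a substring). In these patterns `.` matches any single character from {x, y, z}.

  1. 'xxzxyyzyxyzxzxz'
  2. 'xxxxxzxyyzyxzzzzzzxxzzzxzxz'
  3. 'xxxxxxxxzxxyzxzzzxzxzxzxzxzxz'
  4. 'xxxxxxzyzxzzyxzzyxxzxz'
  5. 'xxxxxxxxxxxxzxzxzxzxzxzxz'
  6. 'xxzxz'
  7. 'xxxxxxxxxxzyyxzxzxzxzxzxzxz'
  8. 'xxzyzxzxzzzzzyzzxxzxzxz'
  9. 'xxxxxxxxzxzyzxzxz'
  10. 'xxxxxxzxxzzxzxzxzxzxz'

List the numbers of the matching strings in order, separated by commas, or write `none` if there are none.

1, 3, 5, 6, 7, 8, 9, 10

1 → match
2 → no match
3 → match
4 → no match
5 → match
6 → match
7 → match
8 → match
9 → match
10 → match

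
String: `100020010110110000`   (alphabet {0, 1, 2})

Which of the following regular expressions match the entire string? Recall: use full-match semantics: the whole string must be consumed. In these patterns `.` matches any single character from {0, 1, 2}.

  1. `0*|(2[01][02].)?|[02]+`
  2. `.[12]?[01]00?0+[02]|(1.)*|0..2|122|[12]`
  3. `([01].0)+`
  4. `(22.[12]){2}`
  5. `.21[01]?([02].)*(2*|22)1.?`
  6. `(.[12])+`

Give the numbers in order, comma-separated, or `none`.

3

1 → no match
2 → no match
3 → match
4 → no match — must start with `22`
5 → no match
6 → no match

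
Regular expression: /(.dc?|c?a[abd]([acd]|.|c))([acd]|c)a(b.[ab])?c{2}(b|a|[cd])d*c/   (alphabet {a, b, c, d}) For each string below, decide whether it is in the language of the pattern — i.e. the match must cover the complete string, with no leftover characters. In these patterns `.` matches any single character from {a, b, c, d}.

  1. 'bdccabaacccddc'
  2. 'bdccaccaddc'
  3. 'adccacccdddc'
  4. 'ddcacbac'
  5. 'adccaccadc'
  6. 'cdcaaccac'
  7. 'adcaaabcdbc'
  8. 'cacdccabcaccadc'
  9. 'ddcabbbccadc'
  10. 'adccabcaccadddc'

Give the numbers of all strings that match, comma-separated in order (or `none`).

1, 2, 3, 5, 6, 9, 10

1 → match
2. 'bdccaccaddc' → match
3. 'adccacccdddc' → match
4. 'ddcacbac' → no match
5. 'adccaccadc' → match
6. 'cdcaaccac' → match
7. 'adcaaabcdbc' → no match
8 → no match
9. 'ddcabbbccadc' → match
10 → match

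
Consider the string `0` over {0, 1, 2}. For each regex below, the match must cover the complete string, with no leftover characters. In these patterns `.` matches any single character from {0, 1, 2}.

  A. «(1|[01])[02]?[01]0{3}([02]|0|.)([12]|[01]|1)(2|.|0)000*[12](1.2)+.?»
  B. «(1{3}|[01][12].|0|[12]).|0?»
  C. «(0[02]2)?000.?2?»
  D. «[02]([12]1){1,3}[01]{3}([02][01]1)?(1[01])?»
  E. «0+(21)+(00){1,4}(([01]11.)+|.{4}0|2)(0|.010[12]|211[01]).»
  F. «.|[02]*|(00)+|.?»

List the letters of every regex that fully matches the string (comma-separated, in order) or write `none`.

A → no match
B → match
C → no match
D → no match
E → no match
F → match

B, F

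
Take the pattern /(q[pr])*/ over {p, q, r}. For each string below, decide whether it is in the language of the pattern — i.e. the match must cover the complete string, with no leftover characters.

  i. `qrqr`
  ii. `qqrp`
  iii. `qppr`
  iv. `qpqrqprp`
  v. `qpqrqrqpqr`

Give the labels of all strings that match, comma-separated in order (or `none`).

i, v

i → match
ii → no match
iii → no match
iv → no match
v → match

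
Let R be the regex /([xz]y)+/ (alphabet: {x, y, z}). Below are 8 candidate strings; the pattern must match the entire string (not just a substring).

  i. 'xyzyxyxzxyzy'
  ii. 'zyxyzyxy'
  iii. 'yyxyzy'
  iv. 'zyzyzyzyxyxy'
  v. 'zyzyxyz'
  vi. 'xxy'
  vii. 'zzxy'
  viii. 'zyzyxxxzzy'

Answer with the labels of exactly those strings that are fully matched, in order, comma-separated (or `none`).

i → no match
ii → match
iii → no match
iv → match
v → no match — must end with 'y'
vi → no match
vii → no match
viii → no match

ii, iv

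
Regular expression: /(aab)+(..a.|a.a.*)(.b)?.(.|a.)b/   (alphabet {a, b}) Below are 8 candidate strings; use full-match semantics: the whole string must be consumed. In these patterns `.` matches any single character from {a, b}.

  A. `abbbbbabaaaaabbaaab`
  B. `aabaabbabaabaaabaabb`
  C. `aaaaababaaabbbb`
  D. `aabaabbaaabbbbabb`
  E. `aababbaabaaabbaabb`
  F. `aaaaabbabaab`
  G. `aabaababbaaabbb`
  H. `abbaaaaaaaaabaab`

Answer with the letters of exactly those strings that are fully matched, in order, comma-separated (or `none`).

none

A → no match — must start with `aab`
B → no match
C → no match — must start with `aab`
D → no match
E → no match
F → no match — must start with `aab`
G → no match
H → no match — must start with `aab`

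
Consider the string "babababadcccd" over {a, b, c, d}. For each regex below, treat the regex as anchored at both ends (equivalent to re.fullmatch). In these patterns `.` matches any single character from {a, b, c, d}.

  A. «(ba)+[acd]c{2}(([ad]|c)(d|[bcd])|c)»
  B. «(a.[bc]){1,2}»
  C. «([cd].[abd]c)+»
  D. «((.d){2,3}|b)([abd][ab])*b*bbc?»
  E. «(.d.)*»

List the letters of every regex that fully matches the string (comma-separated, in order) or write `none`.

A → match
B → no match — must start with "a"
C → no match — must end with "c"
D → no match
E → no match

A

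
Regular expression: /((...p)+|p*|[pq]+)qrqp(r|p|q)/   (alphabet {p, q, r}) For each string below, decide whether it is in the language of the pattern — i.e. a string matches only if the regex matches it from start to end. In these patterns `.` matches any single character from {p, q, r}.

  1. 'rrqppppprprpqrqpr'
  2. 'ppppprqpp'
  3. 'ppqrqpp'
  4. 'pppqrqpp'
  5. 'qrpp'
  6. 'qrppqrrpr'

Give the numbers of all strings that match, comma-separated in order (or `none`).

1, 3, 4

1 → match
2. 'ppppprqpp' → no match
3. 'ppqrqpp' → match
4. 'pppqrqpp' → match
5. 'qrpp' → no match
6. 'qrppqrrpr' → no match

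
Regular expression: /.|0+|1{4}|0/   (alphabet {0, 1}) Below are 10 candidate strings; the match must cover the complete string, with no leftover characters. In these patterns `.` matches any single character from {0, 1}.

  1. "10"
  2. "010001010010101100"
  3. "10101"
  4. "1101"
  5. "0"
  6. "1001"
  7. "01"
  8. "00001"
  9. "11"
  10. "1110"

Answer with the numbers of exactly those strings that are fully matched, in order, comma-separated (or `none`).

5

1 → no match
2 → no match
3 → no match
4 → no match
5 → match
6 → no match
7 → no match
8 → no match
9 → no match
10 → no match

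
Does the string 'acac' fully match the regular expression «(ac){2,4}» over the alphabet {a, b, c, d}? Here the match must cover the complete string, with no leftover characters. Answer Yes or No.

Yes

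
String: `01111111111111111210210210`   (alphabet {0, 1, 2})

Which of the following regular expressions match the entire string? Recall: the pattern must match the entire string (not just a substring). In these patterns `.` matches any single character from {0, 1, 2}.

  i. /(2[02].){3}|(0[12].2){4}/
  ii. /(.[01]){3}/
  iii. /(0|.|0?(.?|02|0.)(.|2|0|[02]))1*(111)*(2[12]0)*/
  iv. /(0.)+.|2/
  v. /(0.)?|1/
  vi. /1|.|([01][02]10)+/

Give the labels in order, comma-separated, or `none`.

iii

i → no match
ii → no match
iii → match
iv → no match
v → no match
vi → no match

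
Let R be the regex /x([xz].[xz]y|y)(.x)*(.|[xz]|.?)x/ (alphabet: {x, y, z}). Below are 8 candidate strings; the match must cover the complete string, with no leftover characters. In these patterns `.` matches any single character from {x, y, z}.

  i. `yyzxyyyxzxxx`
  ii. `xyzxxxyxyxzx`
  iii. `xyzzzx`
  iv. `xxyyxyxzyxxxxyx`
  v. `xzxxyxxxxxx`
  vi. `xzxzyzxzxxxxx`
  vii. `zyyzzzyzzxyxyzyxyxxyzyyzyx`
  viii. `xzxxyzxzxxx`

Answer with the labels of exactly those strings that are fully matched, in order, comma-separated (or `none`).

ii, v, vi, viii

i → no match — must start with `x`
ii → match
iii → no match
iv → no match
v → match
vi → match
vii → no match — must start with `x`
viii → match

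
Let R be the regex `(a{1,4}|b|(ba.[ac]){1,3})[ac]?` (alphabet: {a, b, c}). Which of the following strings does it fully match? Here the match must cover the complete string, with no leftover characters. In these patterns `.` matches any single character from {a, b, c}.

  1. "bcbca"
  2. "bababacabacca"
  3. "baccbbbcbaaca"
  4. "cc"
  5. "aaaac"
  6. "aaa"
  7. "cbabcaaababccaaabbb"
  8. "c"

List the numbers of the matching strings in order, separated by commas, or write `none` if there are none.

1 → no match
2 → match
3 → no match
4 → no match
5 → match
6 → match
7 → no match
8 → no match

2, 5, 6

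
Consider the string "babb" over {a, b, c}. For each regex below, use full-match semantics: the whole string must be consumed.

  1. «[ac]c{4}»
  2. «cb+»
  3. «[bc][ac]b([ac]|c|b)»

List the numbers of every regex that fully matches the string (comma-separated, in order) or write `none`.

1 → no match — must end with "c"
2 → no match — must start with "cb"
3 → match

3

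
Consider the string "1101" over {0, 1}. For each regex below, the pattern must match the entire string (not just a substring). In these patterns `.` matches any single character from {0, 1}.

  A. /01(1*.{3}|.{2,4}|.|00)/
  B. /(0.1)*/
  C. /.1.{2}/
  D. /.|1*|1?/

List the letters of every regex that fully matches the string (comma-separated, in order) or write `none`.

A → no match — must start with "01"
B → no match
C → match
D → no match

C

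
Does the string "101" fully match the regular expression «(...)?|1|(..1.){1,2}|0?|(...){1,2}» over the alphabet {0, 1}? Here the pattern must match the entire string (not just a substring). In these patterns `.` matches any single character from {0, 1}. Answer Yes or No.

Yes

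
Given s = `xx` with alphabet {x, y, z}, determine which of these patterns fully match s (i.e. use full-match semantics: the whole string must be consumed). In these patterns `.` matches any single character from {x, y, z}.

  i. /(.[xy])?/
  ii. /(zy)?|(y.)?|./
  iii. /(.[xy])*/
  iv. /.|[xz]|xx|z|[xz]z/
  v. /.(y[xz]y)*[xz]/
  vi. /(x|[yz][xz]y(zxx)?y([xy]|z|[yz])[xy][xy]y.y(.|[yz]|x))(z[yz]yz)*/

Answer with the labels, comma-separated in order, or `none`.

i → match
ii → no match
iii → match
iv → match
v → match
vi → no match

i, iii, iv, v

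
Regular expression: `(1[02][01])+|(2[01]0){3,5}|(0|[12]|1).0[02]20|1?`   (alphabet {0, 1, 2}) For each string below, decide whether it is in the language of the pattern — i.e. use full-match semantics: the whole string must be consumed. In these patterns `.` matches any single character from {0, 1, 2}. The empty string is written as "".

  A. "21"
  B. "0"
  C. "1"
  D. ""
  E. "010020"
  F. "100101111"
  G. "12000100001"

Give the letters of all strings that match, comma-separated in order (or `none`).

C, D, E

A → no match
B → no match
C → match
D → match
E → match
F → no match
G → no match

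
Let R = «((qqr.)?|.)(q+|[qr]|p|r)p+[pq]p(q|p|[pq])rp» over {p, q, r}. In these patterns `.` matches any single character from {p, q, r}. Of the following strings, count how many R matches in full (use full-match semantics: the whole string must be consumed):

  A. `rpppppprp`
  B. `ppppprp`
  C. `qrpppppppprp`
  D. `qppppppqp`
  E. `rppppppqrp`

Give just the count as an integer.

A → match
B → match
C → match
D → no match — must end with `rp`
E → match
Total matched: 4

4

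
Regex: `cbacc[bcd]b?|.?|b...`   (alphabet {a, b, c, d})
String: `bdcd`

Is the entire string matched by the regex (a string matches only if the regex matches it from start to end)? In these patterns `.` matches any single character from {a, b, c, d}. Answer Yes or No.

Yes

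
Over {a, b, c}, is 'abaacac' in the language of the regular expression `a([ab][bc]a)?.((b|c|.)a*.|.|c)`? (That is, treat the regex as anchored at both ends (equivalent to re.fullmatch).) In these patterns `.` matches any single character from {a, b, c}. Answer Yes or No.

No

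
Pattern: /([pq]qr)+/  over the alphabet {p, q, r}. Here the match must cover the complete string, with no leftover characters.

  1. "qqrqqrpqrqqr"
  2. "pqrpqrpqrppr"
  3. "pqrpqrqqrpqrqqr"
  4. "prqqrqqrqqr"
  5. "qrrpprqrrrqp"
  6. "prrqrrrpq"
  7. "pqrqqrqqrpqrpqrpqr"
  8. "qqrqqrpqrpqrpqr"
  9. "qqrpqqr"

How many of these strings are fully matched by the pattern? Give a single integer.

1 → match
2 → no match — must end with "qr"
3 → match
4 → no match
5 → no match — must end with "qr"
6 → no match — must end with "qr"
7 → match
8 → match
9 → no match
Total matched: 4

4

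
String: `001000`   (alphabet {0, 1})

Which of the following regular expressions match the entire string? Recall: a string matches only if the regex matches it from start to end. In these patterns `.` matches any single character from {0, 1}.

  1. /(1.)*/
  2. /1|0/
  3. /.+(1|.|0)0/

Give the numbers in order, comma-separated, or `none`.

3

1 → no match
2 → no match
3 → match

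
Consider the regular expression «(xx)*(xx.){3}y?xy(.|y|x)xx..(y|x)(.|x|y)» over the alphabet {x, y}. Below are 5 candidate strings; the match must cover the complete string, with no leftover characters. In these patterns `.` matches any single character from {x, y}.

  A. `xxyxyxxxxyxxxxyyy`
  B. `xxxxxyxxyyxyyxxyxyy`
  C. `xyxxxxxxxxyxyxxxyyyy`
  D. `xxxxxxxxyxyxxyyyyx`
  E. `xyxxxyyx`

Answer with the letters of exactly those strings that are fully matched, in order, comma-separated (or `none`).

A → no match
B → match
C → no match
D → no match
E → no match

B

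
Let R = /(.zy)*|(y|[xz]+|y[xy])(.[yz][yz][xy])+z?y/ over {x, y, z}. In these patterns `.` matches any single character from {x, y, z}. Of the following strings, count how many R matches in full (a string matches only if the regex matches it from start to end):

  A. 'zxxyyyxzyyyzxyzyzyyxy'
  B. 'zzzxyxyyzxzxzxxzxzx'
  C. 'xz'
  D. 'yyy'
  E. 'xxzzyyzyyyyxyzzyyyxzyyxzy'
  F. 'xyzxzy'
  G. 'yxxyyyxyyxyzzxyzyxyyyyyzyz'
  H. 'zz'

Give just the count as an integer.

A → no match
B → no match
C → no match
D → no match
E → no match
F → no match
G → no match
H → no match
Total matched: 0

0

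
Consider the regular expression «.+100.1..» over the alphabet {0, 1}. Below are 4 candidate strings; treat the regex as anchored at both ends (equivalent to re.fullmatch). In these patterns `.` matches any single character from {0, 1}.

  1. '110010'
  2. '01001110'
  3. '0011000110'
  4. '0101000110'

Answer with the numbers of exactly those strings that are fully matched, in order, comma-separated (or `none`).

1 → no match
2 → match
3 → match
4 → match

2, 3, 4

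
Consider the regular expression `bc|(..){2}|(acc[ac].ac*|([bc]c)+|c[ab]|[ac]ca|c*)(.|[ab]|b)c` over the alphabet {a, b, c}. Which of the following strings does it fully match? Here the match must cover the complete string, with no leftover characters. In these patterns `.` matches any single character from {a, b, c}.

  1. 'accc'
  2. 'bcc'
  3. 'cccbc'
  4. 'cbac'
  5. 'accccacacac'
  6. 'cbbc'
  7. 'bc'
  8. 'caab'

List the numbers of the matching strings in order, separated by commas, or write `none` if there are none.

1 → match
2 → no match
3 → match
4 → match
5 → no match
6 → match
7 → match
8 → match

1, 3, 4, 6, 7, 8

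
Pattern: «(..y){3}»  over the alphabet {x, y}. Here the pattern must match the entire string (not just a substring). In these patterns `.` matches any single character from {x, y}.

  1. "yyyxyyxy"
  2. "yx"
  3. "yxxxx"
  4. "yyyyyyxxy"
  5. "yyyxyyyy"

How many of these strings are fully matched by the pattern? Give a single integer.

1. "yyyxyyxy" → no match
2. "yx" → no match — must end with "y"
3. "yxxxx" → no match — must end with "y"
4. "yyyyyyxxy" → match
5. "yyyxyyyy" → no match
Total matched: 1

1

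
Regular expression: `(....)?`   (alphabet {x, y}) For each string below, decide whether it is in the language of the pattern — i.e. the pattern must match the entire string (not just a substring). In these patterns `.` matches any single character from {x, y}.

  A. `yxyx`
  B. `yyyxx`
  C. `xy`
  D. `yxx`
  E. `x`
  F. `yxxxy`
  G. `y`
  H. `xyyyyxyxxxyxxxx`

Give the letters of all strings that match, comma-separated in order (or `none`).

A → match
B → no match
C → no match
D → no match
E → no match
F → no match
G → no match
H → no match

A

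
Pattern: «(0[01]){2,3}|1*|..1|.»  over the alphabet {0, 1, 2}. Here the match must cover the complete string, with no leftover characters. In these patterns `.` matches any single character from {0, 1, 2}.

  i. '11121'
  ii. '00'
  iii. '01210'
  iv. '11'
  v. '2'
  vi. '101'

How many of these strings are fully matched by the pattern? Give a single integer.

i → no match
ii → no match
iii → no match
iv → match
v → match
vi → match
Total matched: 3

3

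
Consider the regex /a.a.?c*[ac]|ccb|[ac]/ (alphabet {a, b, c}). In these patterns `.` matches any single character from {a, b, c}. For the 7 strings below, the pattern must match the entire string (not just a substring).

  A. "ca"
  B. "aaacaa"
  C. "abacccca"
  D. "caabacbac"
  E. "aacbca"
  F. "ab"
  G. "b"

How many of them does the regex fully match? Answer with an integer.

1

A → no match
B → no match
C → match
D → no match
E → no match
F → no match
G → no match
Total matched: 1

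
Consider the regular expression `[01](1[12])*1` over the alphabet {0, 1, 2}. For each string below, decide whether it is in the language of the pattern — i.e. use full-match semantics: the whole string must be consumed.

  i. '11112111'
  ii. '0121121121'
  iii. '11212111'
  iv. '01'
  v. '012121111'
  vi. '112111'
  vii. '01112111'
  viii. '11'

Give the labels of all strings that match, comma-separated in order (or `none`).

i. '11112111' → match
ii. '0121121121' → no match
iii. '11212111' → match
iv. '01' → match
v. '012121111' → no match
vi. '112111' → match
vii. '01112111' → match
viii. '11' → match

i, iii, iv, vi, vii, viii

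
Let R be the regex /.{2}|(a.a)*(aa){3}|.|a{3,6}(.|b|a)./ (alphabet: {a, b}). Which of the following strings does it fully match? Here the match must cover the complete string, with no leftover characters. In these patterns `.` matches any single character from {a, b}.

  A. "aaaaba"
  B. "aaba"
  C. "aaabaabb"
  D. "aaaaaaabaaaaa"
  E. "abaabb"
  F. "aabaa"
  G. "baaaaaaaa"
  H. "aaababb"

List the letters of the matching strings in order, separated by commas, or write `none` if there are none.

A → match
B → no match
C → no match
D → no match
E → no match
F → no match
G → no match
H → no match

A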